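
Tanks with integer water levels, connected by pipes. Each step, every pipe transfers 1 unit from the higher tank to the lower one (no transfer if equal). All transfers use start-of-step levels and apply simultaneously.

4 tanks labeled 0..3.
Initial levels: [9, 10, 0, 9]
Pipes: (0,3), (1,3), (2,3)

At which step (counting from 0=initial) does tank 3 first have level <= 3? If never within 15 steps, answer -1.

Step 1: flows [0=3,1->3,3->2] -> levels [9 9 1 9]
Step 2: flows [0=3,1=3,3->2] -> levels [9 9 2 8]
Step 3: flows [0->3,1->3,3->2] -> levels [8 8 3 9]
Step 4: flows [3->0,3->1,3->2] -> levels [9 9 4 6]
Step 5: flows [0->3,1->3,3->2] -> levels [8 8 5 7]
Step 6: flows [0->3,1->3,3->2] -> levels [7 7 6 8]
Step 7: flows [3->0,3->1,3->2] -> levels [8 8 7 5]
Step 8: flows [0->3,1->3,2->3] -> levels [7 7 6 8]
  -> period-2 cycle (repeats step 6); tank 3 never drops to <=3
Tank 3 never reaches <=3 within 15 steps

Answer: -1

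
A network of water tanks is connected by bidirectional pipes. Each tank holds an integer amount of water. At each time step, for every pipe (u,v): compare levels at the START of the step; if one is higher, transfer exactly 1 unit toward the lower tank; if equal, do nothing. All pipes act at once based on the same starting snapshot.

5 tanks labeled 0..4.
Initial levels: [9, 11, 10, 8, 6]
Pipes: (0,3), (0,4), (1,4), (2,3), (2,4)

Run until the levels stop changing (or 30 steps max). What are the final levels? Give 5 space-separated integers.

Answer: 9 9 10 8 8

Derivation:
Step 1: flows [0->3,0->4,1->4,2->3,2->4] -> levels [7 10 8 10 9]
Step 2: flows [3->0,4->0,1->4,3->2,4->2] -> levels [9 9 10 8 8]
Step 3: flows [0->3,0->4,1->4,2->3,2->4] -> levels [7 8 8 10 11]
Step 4: flows [3->0,4->0,4->1,3->2,4->2] -> levels [9 9 10 8 8]
  -> period-2 cycle: step 4 state = step 2 state; never stabilizes
  -> state at step 30: (30-2) mod 2 = 0, same as step 2 -> [9 9 10 8 8]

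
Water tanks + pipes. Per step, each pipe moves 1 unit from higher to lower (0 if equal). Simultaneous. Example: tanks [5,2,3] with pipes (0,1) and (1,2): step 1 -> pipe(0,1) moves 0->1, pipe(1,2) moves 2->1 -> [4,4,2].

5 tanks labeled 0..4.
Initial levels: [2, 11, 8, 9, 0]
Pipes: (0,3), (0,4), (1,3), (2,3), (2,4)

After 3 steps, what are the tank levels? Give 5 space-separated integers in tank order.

Answer: 4 8 7 7 4

Derivation:
Step 1: flows [3->0,0->4,1->3,3->2,2->4] -> levels [2 10 8 8 2]
Step 2: flows [3->0,0=4,1->3,2=3,2->4] -> levels [3 9 7 8 3]
Step 3: flows [3->0,0=4,1->3,3->2,2->4] -> levels [4 8 7 7 4]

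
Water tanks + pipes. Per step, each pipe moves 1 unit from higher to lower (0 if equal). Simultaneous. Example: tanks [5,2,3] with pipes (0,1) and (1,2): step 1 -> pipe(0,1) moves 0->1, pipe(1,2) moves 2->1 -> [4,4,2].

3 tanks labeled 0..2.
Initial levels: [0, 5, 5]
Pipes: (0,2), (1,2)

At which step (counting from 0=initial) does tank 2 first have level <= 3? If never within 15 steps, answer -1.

Answer: 3

Derivation:
Step 1: flows [2->0,1=2] -> levels [1 5 4]
Step 2: flows [2->0,1->2] -> levels [2 4 4]
Step 3: flows [2->0,1=2] -> levels [3 4 3]
Tank 2 first reaches <=3 at step 3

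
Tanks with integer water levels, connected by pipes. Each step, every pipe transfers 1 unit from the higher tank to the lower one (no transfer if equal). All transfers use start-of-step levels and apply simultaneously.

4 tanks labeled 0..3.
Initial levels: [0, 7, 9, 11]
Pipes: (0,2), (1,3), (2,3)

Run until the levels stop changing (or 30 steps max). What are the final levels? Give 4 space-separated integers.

Answer: 7 6 6 8

Derivation:
Step 1: flows [2->0,3->1,3->2] -> levels [1 8 9 9]
Step 2: flows [2->0,3->1,2=3] -> levels [2 9 8 8]
Step 3: flows [2->0,1->3,2=3] -> levels [3 8 7 9]
Step 4: flows [2->0,3->1,3->2] -> levels [4 9 7 7]
Step 5: flows [2->0,1->3,2=3] -> levels [5 8 6 8]
Step 6: flows [2->0,1=3,3->2] -> levels [6 8 6 7]
Step 7: flows [0=2,1->3,3->2] -> levels [6 7 7 7]
Step 8: flows [2->0,1=3,2=3] -> levels [7 7 6 7]
Step 9: flows [0->2,1=3,3->2] -> levels [6 7 8 6]
Step 10: flows [2->0,1->3,2->3] -> levels [7 6 6 8]
Step 11: flows [0->2,3->1,3->2] -> levels [6 7 8 6]
  -> period-2 cycle: step 11 state = step 9 state; never stabilizes
  -> state at step 30: (30-9) mod 2 = 1, same as step 10 -> [7 6 6 8]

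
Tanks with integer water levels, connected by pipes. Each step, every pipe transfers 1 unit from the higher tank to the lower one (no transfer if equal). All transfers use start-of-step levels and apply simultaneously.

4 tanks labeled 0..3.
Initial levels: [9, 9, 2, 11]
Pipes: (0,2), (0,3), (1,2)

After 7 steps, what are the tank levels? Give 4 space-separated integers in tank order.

Step 1: flows [0->2,3->0,1->2] -> levels [9 8 4 10]
Step 2: flows [0->2,3->0,1->2] -> levels [9 7 6 9]
Step 3: flows [0->2,0=3,1->2] -> levels [8 6 8 9]
Step 4: flows [0=2,3->0,2->1] -> levels [9 7 7 8]
Step 5: flows [0->2,0->3,1=2] -> levels [7 7 8 9]
Step 6: flows [2->0,3->0,2->1] -> levels [9 8 6 8]
Step 7: flows [0->2,0->3,1->2] -> levels [7 7 8 9]

Answer: 7 7 8 9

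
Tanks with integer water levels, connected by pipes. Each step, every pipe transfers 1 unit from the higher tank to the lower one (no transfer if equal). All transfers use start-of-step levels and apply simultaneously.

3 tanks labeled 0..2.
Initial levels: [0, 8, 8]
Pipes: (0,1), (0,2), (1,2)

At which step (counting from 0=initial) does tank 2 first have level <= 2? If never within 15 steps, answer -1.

Answer: -1

Derivation:
Step 1: flows [1->0,2->0,1=2] -> levels [2 7 7]
Step 2: flows [1->0,2->0,1=2] -> levels [4 6 6]
Step 3: flows [1->0,2->0,1=2] -> levels [6 5 5]
Step 4: flows [0->1,0->2,1=2] -> levels [4 6 6]
  -> period-2 cycle (repeats step 2); tank 2 never drops to <=2
Tank 2 never reaches <=2 within 15 steps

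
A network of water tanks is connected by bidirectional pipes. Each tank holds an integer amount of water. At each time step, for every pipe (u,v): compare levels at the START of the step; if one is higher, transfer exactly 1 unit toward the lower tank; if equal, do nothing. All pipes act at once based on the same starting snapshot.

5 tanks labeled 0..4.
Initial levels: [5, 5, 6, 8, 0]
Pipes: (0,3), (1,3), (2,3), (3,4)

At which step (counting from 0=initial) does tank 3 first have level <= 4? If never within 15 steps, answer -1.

Answer: 1

Derivation:
Step 1: flows [3->0,3->1,3->2,3->4] -> levels [6 6 7 4 1]
Tank 3 first reaches <=4 at step 1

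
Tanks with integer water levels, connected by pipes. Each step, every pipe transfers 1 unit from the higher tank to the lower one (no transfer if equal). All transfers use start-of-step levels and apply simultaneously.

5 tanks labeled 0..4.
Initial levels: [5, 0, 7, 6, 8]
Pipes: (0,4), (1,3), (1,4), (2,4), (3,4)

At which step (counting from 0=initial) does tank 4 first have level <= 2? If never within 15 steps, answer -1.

Answer: -1

Derivation:
Step 1: flows [4->0,3->1,4->1,4->2,4->3] -> levels [6 2 8 6 4]
Step 2: flows [0->4,3->1,4->1,2->4,3->4] -> levels [5 4 7 4 6]
Step 3: flows [4->0,1=3,4->1,2->4,4->3] -> levels [6 5 6 5 4]
Step 4: flows [0->4,1=3,1->4,2->4,3->4] -> levels [5 4 5 4 8]
Step 5: flows [4->0,1=3,4->1,4->2,4->3] -> levels [6 5 6 5 4]
  -> period-2 cycle (repeats step 3); tank 4 never drops to <=2
Tank 4 never reaches <=2 within 15 steps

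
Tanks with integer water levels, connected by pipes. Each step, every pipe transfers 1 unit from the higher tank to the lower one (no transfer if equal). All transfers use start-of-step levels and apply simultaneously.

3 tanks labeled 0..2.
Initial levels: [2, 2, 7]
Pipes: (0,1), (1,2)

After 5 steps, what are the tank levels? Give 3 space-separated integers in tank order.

Step 1: flows [0=1,2->1] -> levels [2 3 6]
Step 2: flows [1->0,2->1] -> levels [3 3 5]
Step 3: flows [0=1,2->1] -> levels [3 4 4]
Step 4: flows [1->0,1=2] -> levels [4 3 4]
Step 5: flows [0->1,2->1] -> levels [3 5 3]

Answer: 3 5 3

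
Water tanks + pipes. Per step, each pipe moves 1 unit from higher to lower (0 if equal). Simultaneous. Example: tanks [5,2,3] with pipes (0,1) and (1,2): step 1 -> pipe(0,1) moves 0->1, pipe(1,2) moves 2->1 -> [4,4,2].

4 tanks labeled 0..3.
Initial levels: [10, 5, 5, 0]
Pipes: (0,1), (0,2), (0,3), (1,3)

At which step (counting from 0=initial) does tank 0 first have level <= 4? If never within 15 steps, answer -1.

Step 1: flows [0->1,0->2,0->3,1->3] -> levels [7 5 6 2]
Step 2: flows [0->1,0->2,0->3,1->3] -> levels [4 5 7 4]
Tank 0 first reaches <=4 at step 2

Answer: 2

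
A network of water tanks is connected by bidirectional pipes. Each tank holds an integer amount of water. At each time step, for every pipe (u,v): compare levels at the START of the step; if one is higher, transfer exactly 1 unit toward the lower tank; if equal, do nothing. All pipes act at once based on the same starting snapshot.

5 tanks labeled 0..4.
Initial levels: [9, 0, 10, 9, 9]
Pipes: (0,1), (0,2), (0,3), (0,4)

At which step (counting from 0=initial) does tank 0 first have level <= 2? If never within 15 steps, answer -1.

Answer: -1

Derivation:
Step 1: flows [0->1,2->0,0=3,0=4] -> levels [9 1 9 9 9]
Step 2: flows [0->1,0=2,0=3,0=4] -> levels [8 2 9 9 9]
Step 3: flows [0->1,2->0,3->0,4->0] -> levels [10 3 8 8 8]
Step 4: flows [0->1,0->2,0->3,0->4] -> levels [6 4 9 9 9]
Step 5: flows [0->1,2->0,3->0,4->0] -> levels [8 5 8 8 8]
Step 6: flows [0->1,0=2,0=3,0=4] -> levels [7 6 8 8 8]
Step 7: flows [0->1,2->0,3->0,4->0] -> levels [9 7 7 7 7]
Step 8: flows [0->1,0->2,0->3,0->4] -> levels [5 8 8 8 8]
Step 9: flows [1->0,2->0,3->0,4->0] -> levels [9 7 7 7 7]
  -> period-2 cycle (repeats step 7); tank 0 never drops to <=2
Tank 0 never reaches <=2 within 15 steps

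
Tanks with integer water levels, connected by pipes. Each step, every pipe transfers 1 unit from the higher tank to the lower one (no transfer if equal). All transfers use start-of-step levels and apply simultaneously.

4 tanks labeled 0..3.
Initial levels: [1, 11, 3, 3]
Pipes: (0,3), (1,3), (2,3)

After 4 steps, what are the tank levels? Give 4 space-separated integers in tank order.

Answer: 4 7 4 3

Derivation:
Step 1: flows [3->0,1->3,2=3] -> levels [2 10 3 3]
Step 2: flows [3->0,1->3,2=3] -> levels [3 9 3 3]
Step 3: flows [0=3,1->3,2=3] -> levels [3 8 3 4]
Step 4: flows [3->0,1->3,3->2] -> levels [4 7 4 3]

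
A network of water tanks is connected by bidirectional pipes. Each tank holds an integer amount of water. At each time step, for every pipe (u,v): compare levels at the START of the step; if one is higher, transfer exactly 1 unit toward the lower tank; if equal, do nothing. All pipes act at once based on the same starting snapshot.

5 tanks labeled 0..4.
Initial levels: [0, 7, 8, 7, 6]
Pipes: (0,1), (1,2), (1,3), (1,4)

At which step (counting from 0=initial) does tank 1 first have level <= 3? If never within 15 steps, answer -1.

Answer: -1

Derivation:
Step 1: flows [1->0,2->1,1=3,1->4] -> levels [1 6 7 7 7]
Step 2: flows [1->0,2->1,3->1,4->1] -> levels [2 8 6 6 6]
Step 3: flows [1->0,1->2,1->3,1->4] -> levels [3 4 7 7 7]
Step 4: flows [1->0,2->1,3->1,4->1] -> levels [4 6 6 6 6]
Step 5: flows [1->0,1=2,1=3,1=4] -> levels [5 5 6 6 6]
Step 6: flows [0=1,2->1,3->1,4->1] -> levels [5 8 5 5 5]
Step 7: flows [1->0,1->2,1->3,1->4] -> levels [6 4 6 6 6]
Step 8: flows [0->1,2->1,3->1,4->1] -> levels [5 8 5 5 5]
  -> period-2 cycle (repeats step 6); tank 1 never drops to <=3
Tank 1 never reaches <=3 within 15 steps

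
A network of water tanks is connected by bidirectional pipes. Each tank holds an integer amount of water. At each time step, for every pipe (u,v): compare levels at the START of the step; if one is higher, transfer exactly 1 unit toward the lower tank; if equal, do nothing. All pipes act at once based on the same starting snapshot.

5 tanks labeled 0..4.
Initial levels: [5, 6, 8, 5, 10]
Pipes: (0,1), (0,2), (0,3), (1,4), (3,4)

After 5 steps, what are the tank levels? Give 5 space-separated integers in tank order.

Answer: 8 6 6 6 8

Derivation:
Step 1: flows [1->0,2->0,0=3,4->1,4->3] -> levels [7 6 7 6 8]
Step 2: flows [0->1,0=2,0->3,4->1,4->3] -> levels [5 8 7 8 6]
Step 3: flows [1->0,2->0,3->0,1->4,3->4] -> levels [8 6 6 6 8]
Step 4: flows [0->1,0->2,0->3,4->1,4->3] -> levels [5 8 7 8 6]
  -> period-2 cycle: step 4 state = step 2 state
  -> state at step 5: (5-2) mod 2 = 1, same as step 3 -> [8 6 6 6 8]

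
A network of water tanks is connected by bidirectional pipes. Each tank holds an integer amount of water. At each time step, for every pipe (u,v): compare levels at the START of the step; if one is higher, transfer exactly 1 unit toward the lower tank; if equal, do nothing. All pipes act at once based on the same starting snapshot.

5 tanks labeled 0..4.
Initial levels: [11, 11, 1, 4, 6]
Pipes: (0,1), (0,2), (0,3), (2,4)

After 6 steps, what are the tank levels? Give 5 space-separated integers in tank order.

Answer: 6 7 7 7 6

Derivation:
Step 1: flows [0=1,0->2,0->3,4->2] -> levels [9 11 3 5 5]
Step 2: flows [1->0,0->2,0->3,4->2] -> levels [8 10 5 6 4]
Step 3: flows [1->0,0->2,0->3,2->4] -> levels [7 9 5 7 5]
Step 4: flows [1->0,0->2,0=3,2=4] -> levels [7 8 6 7 5]
Step 5: flows [1->0,0->2,0=3,2->4] -> levels [7 7 6 7 6]
Step 6: flows [0=1,0->2,0=3,2=4] -> levels [6 7 7 7 6]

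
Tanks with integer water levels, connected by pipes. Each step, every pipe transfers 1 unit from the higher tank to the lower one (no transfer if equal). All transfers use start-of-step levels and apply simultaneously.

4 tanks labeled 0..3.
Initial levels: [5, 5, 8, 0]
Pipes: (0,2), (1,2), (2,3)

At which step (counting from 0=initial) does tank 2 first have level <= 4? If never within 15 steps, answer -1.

Answer: 3

Derivation:
Step 1: flows [2->0,2->1,2->3] -> levels [6 6 5 1]
Step 2: flows [0->2,1->2,2->3] -> levels [5 5 6 2]
Step 3: flows [2->0,2->1,2->3] -> levels [6 6 3 3]
Tank 2 first reaches <=4 at step 3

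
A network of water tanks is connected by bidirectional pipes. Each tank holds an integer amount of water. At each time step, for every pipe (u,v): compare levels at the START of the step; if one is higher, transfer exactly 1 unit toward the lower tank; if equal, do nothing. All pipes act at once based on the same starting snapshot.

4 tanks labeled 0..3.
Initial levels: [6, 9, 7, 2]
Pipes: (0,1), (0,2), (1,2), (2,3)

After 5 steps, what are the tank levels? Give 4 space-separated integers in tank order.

Answer: 7 7 4 6

Derivation:
Step 1: flows [1->0,2->0,1->2,2->3] -> levels [8 7 6 3]
Step 2: flows [0->1,0->2,1->2,2->3] -> levels [6 7 7 4]
Step 3: flows [1->0,2->0,1=2,2->3] -> levels [8 6 5 5]
Step 4: flows [0->1,0->2,1->2,2=3] -> levels [6 6 7 5]
Step 5: flows [0=1,2->0,2->1,2->3] -> levels [7 7 4 6]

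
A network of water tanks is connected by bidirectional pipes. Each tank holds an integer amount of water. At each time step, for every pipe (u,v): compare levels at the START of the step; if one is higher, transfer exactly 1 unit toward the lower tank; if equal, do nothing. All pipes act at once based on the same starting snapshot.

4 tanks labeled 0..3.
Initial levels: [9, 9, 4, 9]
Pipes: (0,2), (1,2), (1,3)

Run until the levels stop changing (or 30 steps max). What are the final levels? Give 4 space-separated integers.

Step 1: flows [0->2,1->2,1=3] -> levels [8 8 6 9]
Step 2: flows [0->2,1->2,3->1] -> levels [7 8 8 8]
Step 3: flows [2->0,1=2,1=3] -> levels [8 8 7 8]
Step 4: flows [0->2,1->2,1=3] -> levels [7 7 9 8]
Step 5: flows [2->0,2->1,3->1] -> levels [8 9 7 7]
Step 6: flows [0->2,1->2,1->3] -> levels [7 7 9 8]
  -> period-2 cycle: step 6 state = step 4 state; never stabilizes
  -> state at step 30: (30-4) mod 2 = 0, same as step 4 -> [7 7 9 8]

Answer: 7 7 9 8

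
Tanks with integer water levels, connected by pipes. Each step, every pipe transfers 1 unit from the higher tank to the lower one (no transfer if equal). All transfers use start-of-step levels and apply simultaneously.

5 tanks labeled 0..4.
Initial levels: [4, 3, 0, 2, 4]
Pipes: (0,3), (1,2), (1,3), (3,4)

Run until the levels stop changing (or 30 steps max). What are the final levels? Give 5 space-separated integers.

Answer: 4 3 1 1 4

Derivation:
Step 1: flows [0->3,1->2,1->3,4->3] -> levels [3 1 1 5 3]
Step 2: flows [3->0,1=2,3->1,3->4] -> levels [4 2 1 2 4]
Step 3: flows [0->3,1->2,1=3,4->3] -> levels [3 1 2 4 3]
Step 4: flows [3->0,2->1,3->1,3->4] -> levels [4 3 1 1 4]
Step 5: flows [0->3,1->2,1->3,4->3] -> levels [3 1 2 4 3]
  -> period-2 cycle: step 5 state = step 3 state; never stabilizes
  -> state at step 30: (30-3) mod 2 = 1, same as step 4 -> [4 3 1 1 4]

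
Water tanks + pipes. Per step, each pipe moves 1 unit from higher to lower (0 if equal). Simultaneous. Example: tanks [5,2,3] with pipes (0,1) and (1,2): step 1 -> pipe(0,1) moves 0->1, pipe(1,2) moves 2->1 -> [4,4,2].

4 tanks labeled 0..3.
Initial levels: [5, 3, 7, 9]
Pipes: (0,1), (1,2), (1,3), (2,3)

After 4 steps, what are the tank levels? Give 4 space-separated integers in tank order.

Answer: 5 7 6 6

Derivation:
Step 1: flows [0->1,2->1,3->1,3->2] -> levels [4 6 7 7]
Step 2: flows [1->0,2->1,3->1,2=3] -> levels [5 7 6 6]
Step 3: flows [1->0,1->2,1->3,2=3] -> levels [6 4 7 7]
Step 4: flows [0->1,2->1,3->1,2=3] -> levels [5 7 6 6]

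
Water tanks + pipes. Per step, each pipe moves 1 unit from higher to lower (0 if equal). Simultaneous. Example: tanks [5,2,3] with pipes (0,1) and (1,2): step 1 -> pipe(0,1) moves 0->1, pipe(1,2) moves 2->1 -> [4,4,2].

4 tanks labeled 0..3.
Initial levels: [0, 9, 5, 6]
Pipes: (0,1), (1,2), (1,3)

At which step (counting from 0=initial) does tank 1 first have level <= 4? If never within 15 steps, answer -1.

Step 1: flows [1->0,1->2,1->3] -> levels [1 6 6 7]
Step 2: flows [1->0,1=2,3->1] -> levels [2 6 6 6]
Step 3: flows [1->0,1=2,1=3] -> levels [3 5 6 6]
Step 4: flows [1->0,2->1,3->1] -> levels [4 6 5 5]
Step 5: flows [1->0,1->2,1->3] -> levels [5 3 6 6]
Tank 1 first reaches <=4 at step 5

Answer: 5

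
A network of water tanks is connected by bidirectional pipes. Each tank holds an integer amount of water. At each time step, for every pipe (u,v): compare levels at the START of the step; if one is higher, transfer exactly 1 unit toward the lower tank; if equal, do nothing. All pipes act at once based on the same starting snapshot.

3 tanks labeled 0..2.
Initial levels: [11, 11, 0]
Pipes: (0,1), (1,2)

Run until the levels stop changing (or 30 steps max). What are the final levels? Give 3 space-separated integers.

Answer: 7 8 7

Derivation:
Step 1: flows [0=1,1->2] -> levels [11 10 1]
Step 2: flows [0->1,1->2] -> levels [10 10 2]
Step 3: flows [0=1,1->2] -> levels [10 9 3]
Step 4: flows [0->1,1->2] -> levels [9 9 4]
Step 5: flows [0=1,1->2] -> levels [9 8 5]
Step 6: flows [0->1,1->2] -> levels [8 8 6]
Step 7: flows [0=1,1->2] -> levels [8 7 7]
Step 8: flows [0->1,1=2] -> levels [7 8 7]
Step 9: flows [1->0,1->2] -> levels [8 6 8]
Step 10: flows [0->1,2->1] -> levels [7 8 7]
  -> period-2 cycle: step 10 state = step 8 state; never stabilizes
  -> state at step 30: (30-8) mod 2 = 0, same as step 8 -> [7 8 7]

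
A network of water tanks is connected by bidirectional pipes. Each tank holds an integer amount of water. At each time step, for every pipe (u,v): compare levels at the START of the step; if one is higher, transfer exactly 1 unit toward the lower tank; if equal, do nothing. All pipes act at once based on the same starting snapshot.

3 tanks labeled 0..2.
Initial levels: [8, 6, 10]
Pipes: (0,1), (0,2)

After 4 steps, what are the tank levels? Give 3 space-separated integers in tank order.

Answer: 8 8 8

Derivation:
Step 1: flows [0->1,2->0] -> levels [8 7 9]
Step 2: flows [0->1,2->0] -> levels [8 8 8]
Step 3: flows [0=1,0=2] -> levels [8 8 8]
  -> stable; steps 4..4 unchanged -> [8 8 8]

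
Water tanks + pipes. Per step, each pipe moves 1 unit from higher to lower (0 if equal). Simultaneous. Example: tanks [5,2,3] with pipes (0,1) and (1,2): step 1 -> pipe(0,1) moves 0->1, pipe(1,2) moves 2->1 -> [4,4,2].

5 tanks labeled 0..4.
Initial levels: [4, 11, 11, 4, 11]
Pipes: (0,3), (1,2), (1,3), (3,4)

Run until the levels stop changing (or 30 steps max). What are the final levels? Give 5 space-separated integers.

Step 1: flows [0=3,1=2,1->3,4->3] -> levels [4 10 11 6 10]
Step 2: flows [3->0,2->1,1->3,4->3] -> levels [5 10 10 7 9]
Step 3: flows [3->0,1=2,1->3,4->3] -> levels [6 9 10 8 8]
Step 4: flows [3->0,2->1,1->3,3=4] -> levels [7 9 9 8 8]
Step 5: flows [3->0,1=2,1->3,3=4] -> levels [8 8 9 8 8]
Step 6: flows [0=3,2->1,1=3,3=4] -> levels [8 9 8 8 8]
Step 7: flows [0=3,1->2,1->3,3=4] -> levels [8 7 9 9 8]
Step 8: flows [3->0,2->1,3->1,3->4] -> levels [9 9 8 6 9]
Step 9: flows [0->3,1->2,1->3,4->3] -> levels [8 7 9 9 8]
  -> period-2 cycle: step 9 state = step 7 state; never stabilizes
  -> state at step 30: (30-7) mod 2 = 1, same as step 8 -> [9 9 8 6 9]

Answer: 9 9 8 6 9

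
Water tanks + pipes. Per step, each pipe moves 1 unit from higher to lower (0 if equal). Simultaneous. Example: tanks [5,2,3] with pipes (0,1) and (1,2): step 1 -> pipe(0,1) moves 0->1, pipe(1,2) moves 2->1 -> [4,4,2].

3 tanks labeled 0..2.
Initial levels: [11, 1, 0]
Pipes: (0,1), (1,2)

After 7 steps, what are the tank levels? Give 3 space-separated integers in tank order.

Answer: 4 4 4

Derivation:
Step 1: flows [0->1,1->2] -> levels [10 1 1]
Step 2: flows [0->1,1=2] -> levels [9 2 1]
Step 3: flows [0->1,1->2] -> levels [8 2 2]
Step 4: flows [0->1,1=2] -> levels [7 3 2]
Step 5: flows [0->1,1->2] -> levels [6 3 3]
Step 6: flows [0->1,1=2] -> levels [5 4 3]
Step 7: flows [0->1,1->2] -> levels [4 4 4]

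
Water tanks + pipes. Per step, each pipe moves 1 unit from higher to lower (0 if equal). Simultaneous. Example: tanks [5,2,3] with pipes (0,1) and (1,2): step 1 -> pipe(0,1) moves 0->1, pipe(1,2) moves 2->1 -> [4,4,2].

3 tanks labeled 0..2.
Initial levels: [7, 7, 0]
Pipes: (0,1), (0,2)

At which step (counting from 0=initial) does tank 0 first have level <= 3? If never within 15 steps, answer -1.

Step 1: flows [0=1,0->2] -> levels [6 7 1]
Step 2: flows [1->0,0->2] -> levels [6 6 2]
Step 3: flows [0=1,0->2] -> levels [5 6 3]
Step 4: flows [1->0,0->2] -> levels [5 5 4]
Step 5: flows [0=1,0->2] -> levels [4 5 5]
Step 6: flows [1->0,2->0] -> levels [6 4 4]
Step 7: flows [0->1,0->2] -> levels [4 5 5]
  -> period-2 cycle (repeats step 5); tank 0 never drops to <=3
Tank 0 never reaches <=3 within 15 steps

Answer: -1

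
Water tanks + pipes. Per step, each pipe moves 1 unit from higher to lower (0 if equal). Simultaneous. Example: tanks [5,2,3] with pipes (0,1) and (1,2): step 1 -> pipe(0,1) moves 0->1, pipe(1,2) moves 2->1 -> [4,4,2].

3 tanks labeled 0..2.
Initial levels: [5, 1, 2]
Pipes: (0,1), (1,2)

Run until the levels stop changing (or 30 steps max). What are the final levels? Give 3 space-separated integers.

Step 1: flows [0->1,2->1] -> levels [4 3 1]
Step 2: flows [0->1,1->2] -> levels [3 3 2]
Step 3: flows [0=1,1->2] -> levels [3 2 3]
Step 4: flows [0->1,2->1] -> levels [2 4 2]
Step 5: flows [1->0,1->2] -> levels [3 2 3]
  -> period-2 cycle: step 5 state = step 3 state; never stabilizes
  -> state at step 30: (30-3) mod 2 = 1, same as step 4 -> [2 4 2]

Answer: 2 4 2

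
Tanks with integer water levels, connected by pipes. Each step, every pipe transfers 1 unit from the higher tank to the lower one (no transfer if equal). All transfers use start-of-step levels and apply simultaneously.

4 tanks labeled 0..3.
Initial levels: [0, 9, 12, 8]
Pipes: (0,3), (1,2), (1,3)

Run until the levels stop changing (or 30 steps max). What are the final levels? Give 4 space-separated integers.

Step 1: flows [3->0,2->1,1->3] -> levels [1 9 11 8]
Step 2: flows [3->0,2->1,1->3] -> levels [2 9 10 8]
Step 3: flows [3->0,2->1,1->3] -> levels [3 9 9 8]
Step 4: flows [3->0,1=2,1->3] -> levels [4 8 9 8]
Step 5: flows [3->0,2->1,1=3] -> levels [5 9 8 7]
Step 6: flows [3->0,1->2,1->3] -> levels [6 7 9 7]
Step 7: flows [3->0,2->1,1=3] -> levels [7 8 8 6]
Step 8: flows [0->3,1=2,1->3] -> levels [6 7 8 8]
Step 9: flows [3->0,2->1,3->1] -> levels [7 9 7 6]
Step 10: flows [0->3,1->2,1->3] -> levels [6 7 8 8]
  -> period-2 cycle: step 10 state = step 8 state; never stabilizes
  -> state at step 30: (30-8) mod 2 = 0, same as step 8 -> [6 7 8 8]

Answer: 6 7 8 8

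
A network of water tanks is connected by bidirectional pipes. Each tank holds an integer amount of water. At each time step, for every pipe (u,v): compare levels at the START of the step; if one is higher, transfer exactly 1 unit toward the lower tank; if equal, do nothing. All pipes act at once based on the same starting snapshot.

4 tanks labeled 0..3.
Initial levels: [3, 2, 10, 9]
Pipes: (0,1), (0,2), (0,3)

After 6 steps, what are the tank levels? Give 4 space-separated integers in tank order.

Step 1: flows [0->1,2->0,3->0] -> levels [4 3 9 8]
Step 2: flows [0->1,2->0,3->0] -> levels [5 4 8 7]
Step 3: flows [0->1,2->0,3->0] -> levels [6 5 7 6]
Step 4: flows [0->1,2->0,0=3] -> levels [6 6 6 6]
Step 5: flows [0=1,0=2,0=3] -> levels [6 6 6 6]
  -> stable; steps 6..6 unchanged -> [6 6 6 6]

Answer: 6 6 6 6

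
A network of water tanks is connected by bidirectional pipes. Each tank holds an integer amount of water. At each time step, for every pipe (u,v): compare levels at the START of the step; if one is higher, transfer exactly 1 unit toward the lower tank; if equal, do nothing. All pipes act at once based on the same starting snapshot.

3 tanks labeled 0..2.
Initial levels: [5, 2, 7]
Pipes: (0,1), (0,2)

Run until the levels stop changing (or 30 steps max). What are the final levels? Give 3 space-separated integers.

Answer: 6 4 4

Derivation:
Step 1: flows [0->1,2->0] -> levels [5 3 6]
Step 2: flows [0->1,2->0] -> levels [5 4 5]
Step 3: flows [0->1,0=2] -> levels [4 5 5]
Step 4: flows [1->0,2->0] -> levels [6 4 4]
Step 5: flows [0->1,0->2] -> levels [4 5 5]
  -> period-2 cycle: step 5 state = step 3 state; never stabilizes
  -> state at step 30: (30-3) mod 2 = 1, same as step 4 -> [6 4 4]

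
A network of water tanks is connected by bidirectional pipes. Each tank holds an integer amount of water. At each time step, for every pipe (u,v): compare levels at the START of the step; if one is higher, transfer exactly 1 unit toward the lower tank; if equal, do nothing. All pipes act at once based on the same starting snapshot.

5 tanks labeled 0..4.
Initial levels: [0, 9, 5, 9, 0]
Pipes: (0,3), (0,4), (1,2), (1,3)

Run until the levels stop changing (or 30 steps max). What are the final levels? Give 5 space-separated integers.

Answer: 3 4 6 6 4

Derivation:
Step 1: flows [3->0,0=4,1->2,1=3] -> levels [1 8 6 8 0]
Step 2: flows [3->0,0->4,1->2,1=3] -> levels [1 7 7 7 1]
Step 3: flows [3->0,0=4,1=2,1=3] -> levels [2 7 7 6 1]
Step 4: flows [3->0,0->4,1=2,1->3] -> levels [2 6 7 6 2]
Step 5: flows [3->0,0=4,2->1,1=3] -> levels [3 7 6 5 2]
Step 6: flows [3->0,0->4,1->2,1->3] -> levels [3 5 7 5 3]
Step 7: flows [3->0,0=4,2->1,1=3] -> levels [4 6 6 4 3]
Step 8: flows [0=3,0->4,1=2,1->3] -> levels [3 5 6 5 4]
Step 9: flows [3->0,4->0,2->1,1=3] -> levels [5 6 5 4 3]
Step 10: flows [0->3,0->4,1->2,1->3] -> levels [3 4 6 6 4]
Step 11: flows [3->0,4->0,2->1,3->1] -> levels [5 6 5 4 3]
  -> period-2 cycle: step 11 state = step 9 state; never stabilizes
  -> state at step 30: (30-9) mod 2 = 1, same as step 10 -> [3 4 6 6 4]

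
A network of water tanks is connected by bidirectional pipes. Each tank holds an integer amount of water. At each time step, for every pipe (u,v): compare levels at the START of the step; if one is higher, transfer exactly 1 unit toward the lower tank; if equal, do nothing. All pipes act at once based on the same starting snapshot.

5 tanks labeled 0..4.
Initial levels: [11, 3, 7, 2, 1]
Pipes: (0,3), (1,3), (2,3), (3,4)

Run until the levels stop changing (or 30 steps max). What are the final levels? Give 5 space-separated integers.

Step 1: flows [0->3,1->3,2->3,3->4] -> levels [10 2 6 4 2]
Step 2: flows [0->3,3->1,2->3,3->4] -> levels [9 3 5 4 3]
Step 3: flows [0->3,3->1,2->3,3->4] -> levels [8 4 4 4 4]
Step 4: flows [0->3,1=3,2=3,3=4] -> levels [7 4 4 5 4]
Step 5: flows [0->3,3->1,3->2,3->4] -> levels [6 5 5 3 5]
Step 6: flows [0->3,1->3,2->3,4->3] -> levels [5 4 4 7 4]
Step 7: flows [3->0,3->1,3->2,3->4] -> levels [6 5 5 3 5]
  -> period-2 cycle: step 7 state = step 5 state; never stabilizes
  -> state at step 30: (30-5) mod 2 = 1, same as step 6 -> [5 4 4 7 4]

Answer: 5 4 4 7 4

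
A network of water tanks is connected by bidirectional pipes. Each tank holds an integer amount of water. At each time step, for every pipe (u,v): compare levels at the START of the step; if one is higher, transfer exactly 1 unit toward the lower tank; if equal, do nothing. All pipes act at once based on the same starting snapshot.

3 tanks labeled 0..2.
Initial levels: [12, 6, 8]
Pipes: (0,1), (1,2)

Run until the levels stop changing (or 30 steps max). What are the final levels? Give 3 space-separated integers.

Step 1: flows [0->1,2->1] -> levels [11 8 7]
Step 2: flows [0->1,1->2] -> levels [10 8 8]
Step 3: flows [0->1,1=2] -> levels [9 9 8]
Step 4: flows [0=1,1->2] -> levels [9 8 9]
Step 5: flows [0->1,2->1] -> levels [8 10 8]
Step 6: flows [1->0,1->2] -> levels [9 8 9]
  -> period-2 cycle: step 6 state = step 4 state; never stabilizes
  -> state at step 30: (30-4) mod 2 = 0, same as step 4 -> [9 8 9]

Answer: 9 8 9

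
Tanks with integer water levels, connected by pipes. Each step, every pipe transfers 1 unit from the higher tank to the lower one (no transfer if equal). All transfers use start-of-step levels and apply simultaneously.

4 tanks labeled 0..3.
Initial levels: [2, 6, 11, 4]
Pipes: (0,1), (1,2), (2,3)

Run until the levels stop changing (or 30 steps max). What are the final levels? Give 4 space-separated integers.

Answer: 6 4 7 6

Derivation:
Step 1: flows [1->0,2->1,2->3] -> levels [3 6 9 5]
Step 2: flows [1->0,2->1,2->3] -> levels [4 6 7 6]
Step 3: flows [1->0,2->1,2->3] -> levels [5 6 5 7]
Step 4: flows [1->0,1->2,3->2] -> levels [6 4 7 6]
Step 5: flows [0->1,2->1,2->3] -> levels [5 6 5 7]
  -> period-2 cycle: step 5 state = step 3 state; never stabilizes
  -> state at step 30: (30-3) mod 2 = 1, same as step 4 -> [6 4 7 6]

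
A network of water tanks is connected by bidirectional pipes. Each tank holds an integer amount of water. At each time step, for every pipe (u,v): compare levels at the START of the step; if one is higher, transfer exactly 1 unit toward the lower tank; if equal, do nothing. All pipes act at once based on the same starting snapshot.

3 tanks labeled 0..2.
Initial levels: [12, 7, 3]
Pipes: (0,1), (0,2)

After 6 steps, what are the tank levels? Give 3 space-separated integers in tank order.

Answer: 6 8 8

Derivation:
Step 1: flows [0->1,0->2] -> levels [10 8 4]
Step 2: flows [0->1,0->2] -> levels [8 9 5]
Step 3: flows [1->0,0->2] -> levels [8 8 6]
Step 4: flows [0=1,0->2] -> levels [7 8 7]
Step 5: flows [1->0,0=2] -> levels [8 7 7]
Step 6: flows [0->1,0->2] -> levels [6 8 8]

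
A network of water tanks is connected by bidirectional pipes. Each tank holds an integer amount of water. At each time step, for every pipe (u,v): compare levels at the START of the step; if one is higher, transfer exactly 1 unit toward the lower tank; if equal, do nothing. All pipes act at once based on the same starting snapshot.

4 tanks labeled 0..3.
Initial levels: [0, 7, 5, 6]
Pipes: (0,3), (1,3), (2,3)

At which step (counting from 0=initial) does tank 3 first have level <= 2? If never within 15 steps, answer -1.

Step 1: flows [3->0,1->3,3->2] -> levels [1 6 6 5]
Step 2: flows [3->0,1->3,2->3] -> levels [2 5 5 6]
Step 3: flows [3->0,3->1,3->2] -> levels [3 6 6 3]
Step 4: flows [0=3,1->3,2->3] -> levels [3 5 5 5]
Step 5: flows [3->0,1=3,2=3] -> levels [4 5 5 4]
Step 6: flows [0=3,1->3,2->3] -> levels [4 4 4 6]
Step 7: flows [3->0,3->1,3->2] -> levels [5 5 5 3]
Step 8: flows [0->3,1->3,2->3] -> levels [4 4 4 6]
  -> period-2 cycle (repeats step 6); tank 3 never drops to <=2
Tank 3 never reaches <=2 within 15 steps

Answer: -1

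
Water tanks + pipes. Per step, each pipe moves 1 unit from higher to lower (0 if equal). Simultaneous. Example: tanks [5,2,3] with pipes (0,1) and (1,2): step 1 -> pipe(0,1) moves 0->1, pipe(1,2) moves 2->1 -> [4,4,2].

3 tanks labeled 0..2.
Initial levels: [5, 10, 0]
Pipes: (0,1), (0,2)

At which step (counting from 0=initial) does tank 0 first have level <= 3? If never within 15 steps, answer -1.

Step 1: flows [1->0,0->2] -> levels [5 9 1]
Step 2: flows [1->0,0->2] -> levels [5 8 2]
Step 3: flows [1->0,0->2] -> levels [5 7 3]
Step 4: flows [1->0,0->2] -> levels [5 6 4]
Step 5: flows [1->0,0->2] -> levels [5 5 5]
Step 6: flows [0=1,0=2] -> levels [5 5 5]
  -> stable; tank 0 stays at 5 > 3
Tank 0 never reaches <=3 within 15 steps

Answer: -1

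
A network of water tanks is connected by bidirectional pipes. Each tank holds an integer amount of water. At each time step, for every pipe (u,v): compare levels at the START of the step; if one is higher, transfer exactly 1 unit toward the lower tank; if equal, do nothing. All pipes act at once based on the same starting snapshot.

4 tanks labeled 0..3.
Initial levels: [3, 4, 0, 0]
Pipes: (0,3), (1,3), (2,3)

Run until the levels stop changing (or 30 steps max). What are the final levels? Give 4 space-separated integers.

Answer: 1 1 1 4

Derivation:
Step 1: flows [0->3,1->3,2=3] -> levels [2 3 0 2]
Step 2: flows [0=3,1->3,3->2] -> levels [2 2 1 2]
Step 3: flows [0=3,1=3,3->2] -> levels [2 2 2 1]
Step 4: flows [0->3,1->3,2->3] -> levels [1 1 1 4]
Step 5: flows [3->0,3->1,3->2] -> levels [2 2 2 1]
  -> period-2 cycle: step 5 state = step 3 state; never stabilizes
  -> state at step 30: (30-3) mod 2 = 1, same as step 4 -> [1 1 1 4]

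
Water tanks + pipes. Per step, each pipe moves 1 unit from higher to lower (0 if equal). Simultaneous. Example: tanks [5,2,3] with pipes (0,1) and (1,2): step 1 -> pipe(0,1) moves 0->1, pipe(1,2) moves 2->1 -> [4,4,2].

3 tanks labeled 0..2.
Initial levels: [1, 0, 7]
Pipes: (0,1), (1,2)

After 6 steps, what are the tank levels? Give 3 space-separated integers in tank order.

Step 1: flows [0->1,2->1] -> levels [0 2 6]
Step 2: flows [1->0,2->1] -> levels [1 2 5]
Step 3: flows [1->0,2->1] -> levels [2 2 4]
Step 4: flows [0=1,2->1] -> levels [2 3 3]
Step 5: flows [1->0,1=2] -> levels [3 2 3]
Step 6: flows [0->1,2->1] -> levels [2 4 2]

Answer: 2 4 2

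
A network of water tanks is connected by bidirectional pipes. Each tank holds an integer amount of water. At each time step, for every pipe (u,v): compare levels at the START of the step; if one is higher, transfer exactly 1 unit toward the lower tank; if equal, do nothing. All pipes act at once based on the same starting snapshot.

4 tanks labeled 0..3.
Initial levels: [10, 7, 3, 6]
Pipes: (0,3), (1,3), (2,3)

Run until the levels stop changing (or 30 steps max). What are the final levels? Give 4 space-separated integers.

Answer: 7 7 7 5

Derivation:
Step 1: flows [0->3,1->3,3->2] -> levels [9 6 4 7]
Step 2: flows [0->3,3->1,3->2] -> levels [8 7 5 6]
Step 3: flows [0->3,1->3,3->2] -> levels [7 6 6 7]
Step 4: flows [0=3,3->1,3->2] -> levels [7 7 7 5]
Step 5: flows [0->3,1->3,2->3] -> levels [6 6 6 8]
Step 6: flows [3->0,3->1,3->2] -> levels [7 7 7 5]
  -> period-2 cycle: step 6 state = step 4 state; never stabilizes
  -> state at step 30: (30-4) mod 2 = 0, same as step 4 -> [7 7 7 5]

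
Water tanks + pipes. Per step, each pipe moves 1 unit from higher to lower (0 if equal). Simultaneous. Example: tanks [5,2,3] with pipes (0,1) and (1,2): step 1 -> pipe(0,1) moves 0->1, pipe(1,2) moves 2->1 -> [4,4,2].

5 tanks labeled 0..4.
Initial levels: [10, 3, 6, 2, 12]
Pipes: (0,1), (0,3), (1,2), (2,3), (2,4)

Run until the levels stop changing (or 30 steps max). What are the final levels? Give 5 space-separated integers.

Answer: 6 7 5 7 8

Derivation:
Step 1: flows [0->1,0->3,2->1,2->3,4->2] -> levels [8 5 5 4 11]
Step 2: flows [0->1,0->3,1=2,2->3,4->2] -> levels [6 6 5 6 10]
Step 3: flows [0=1,0=3,1->2,3->2,4->2] -> levels [6 5 8 5 9]
Step 4: flows [0->1,0->3,2->1,2->3,4->2] -> levels [4 7 7 7 8]
Step 5: flows [1->0,3->0,1=2,2=3,4->2] -> levels [6 6 8 6 7]
Step 6: flows [0=1,0=3,2->1,2->3,2->4] -> levels [6 7 5 7 8]
Step 7: flows [1->0,3->0,1->2,3->2,4->2] -> levels [8 5 8 5 7]
Step 8: flows [0->1,0->3,2->1,2->3,2->4] -> levels [6 7 5 7 8]
  -> period-2 cycle: step 8 state = step 6 state; never stabilizes
  -> state at step 30: (30-6) mod 2 = 0, same as step 6 -> [6 7 5 7 8]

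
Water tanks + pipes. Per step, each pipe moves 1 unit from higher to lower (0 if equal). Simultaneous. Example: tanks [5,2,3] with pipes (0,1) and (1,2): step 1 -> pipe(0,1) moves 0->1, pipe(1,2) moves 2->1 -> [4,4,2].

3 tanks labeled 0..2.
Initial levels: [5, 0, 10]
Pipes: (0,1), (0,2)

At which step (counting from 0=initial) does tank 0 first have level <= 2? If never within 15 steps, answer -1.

Answer: -1

Derivation:
Step 1: flows [0->1,2->0] -> levels [5 1 9]
Step 2: flows [0->1,2->0] -> levels [5 2 8]
Step 3: flows [0->1,2->0] -> levels [5 3 7]
Step 4: flows [0->1,2->0] -> levels [5 4 6]
Step 5: flows [0->1,2->0] -> levels [5 5 5]
Step 6: flows [0=1,0=2] -> levels [5 5 5]
  -> stable; tank 0 stays at 5 > 2
Tank 0 never reaches <=2 within 15 steps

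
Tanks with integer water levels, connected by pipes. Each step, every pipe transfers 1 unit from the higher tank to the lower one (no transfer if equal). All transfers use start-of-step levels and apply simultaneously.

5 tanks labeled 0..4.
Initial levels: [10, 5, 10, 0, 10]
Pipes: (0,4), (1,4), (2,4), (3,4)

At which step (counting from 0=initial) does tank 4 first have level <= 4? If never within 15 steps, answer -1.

Answer: -1

Derivation:
Step 1: flows [0=4,4->1,2=4,4->3] -> levels [10 6 10 1 8]
Step 2: flows [0->4,4->1,2->4,4->3] -> levels [9 7 9 2 8]
Step 3: flows [0->4,4->1,2->4,4->3] -> levels [8 8 8 3 8]
Step 4: flows [0=4,1=4,2=4,4->3] -> levels [8 8 8 4 7]
Step 5: flows [0->4,1->4,2->4,4->3] -> levels [7 7 7 5 9]
Step 6: flows [4->0,4->1,4->2,4->3] -> levels [8 8 8 6 5]
Step 7: flows [0->4,1->4,2->4,3->4] -> levels [7 7 7 5 9]
  -> period-2 cycle (repeats step 5); tank 4 never drops to <=4
Tank 4 never reaches <=4 within 15 steps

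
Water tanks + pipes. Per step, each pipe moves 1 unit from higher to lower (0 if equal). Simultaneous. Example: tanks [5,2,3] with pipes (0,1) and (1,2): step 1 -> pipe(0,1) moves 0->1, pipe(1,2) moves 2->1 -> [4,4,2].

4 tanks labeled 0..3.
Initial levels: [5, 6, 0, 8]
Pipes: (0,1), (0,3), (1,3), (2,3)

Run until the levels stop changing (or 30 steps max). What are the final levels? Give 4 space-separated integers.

Answer: 4 4 4 7

Derivation:
Step 1: flows [1->0,3->0,3->1,3->2] -> levels [7 6 1 5]
Step 2: flows [0->1,0->3,1->3,3->2] -> levels [5 6 2 6]
Step 3: flows [1->0,3->0,1=3,3->2] -> levels [7 5 3 4]
Step 4: flows [0->1,0->3,1->3,3->2] -> levels [5 5 4 5]
Step 5: flows [0=1,0=3,1=3,3->2] -> levels [5 5 5 4]
Step 6: flows [0=1,0->3,1->3,2->3] -> levels [4 4 4 7]
Step 7: flows [0=1,3->0,3->1,3->2] -> levels [5 5 5 4]
  -> period-2 cycle: step 7 state = step 5 state; never stabilizes
  -> state at step 30: (30-5) mod 2 = 1, same as step 6 -> [4 4 4 7]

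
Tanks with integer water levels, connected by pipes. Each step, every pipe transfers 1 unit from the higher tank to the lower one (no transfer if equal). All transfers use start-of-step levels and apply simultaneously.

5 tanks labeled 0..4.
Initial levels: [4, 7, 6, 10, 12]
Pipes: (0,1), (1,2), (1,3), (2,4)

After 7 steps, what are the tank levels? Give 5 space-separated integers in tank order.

Answer: 7 9 7 7 9

Derivation:
Step 1: flows [1->0,1->2,3->1,4->2] -> levels [5 6 8 9 11]
Step 2: flows [1->0,2->1,3->1,4->2] -> levels [6 7 8 8 10]
Step 3: flows [1->0,2->1,3->1,4->2] -> levels [7 8 8 7 9]
Step 4: flows [1->0,1=2,1->3,4->2] -> levels [8 6 9 8 8]
Step 5: flows [0->1,2->1,3->1,2->4] -> levels [7 9 7 7 9]
Step 6: flows [1->0,1->2,1->3,4->2] -> levels [8 6 9 8 8]
  -> period-2 cycle: step 6 state = step 4 state
  -> state at step 7: (7-4) mod 2 = 1, same as step 5 -> [7 9 7 7 9]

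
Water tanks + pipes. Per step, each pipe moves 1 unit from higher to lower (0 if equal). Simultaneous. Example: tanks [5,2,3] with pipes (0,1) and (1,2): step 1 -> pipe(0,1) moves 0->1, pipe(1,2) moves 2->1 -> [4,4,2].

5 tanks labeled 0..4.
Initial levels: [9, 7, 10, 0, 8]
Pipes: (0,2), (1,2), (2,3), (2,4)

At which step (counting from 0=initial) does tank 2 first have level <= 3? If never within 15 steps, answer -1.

Answer: -1

Derivation:
Step 1: flows [2->0,2->1,2->3,2->4] -> levels [10 8 6 1 9]
Step 2: flows [0->2,1->2,2->3,4->2] -> levels [9 7 8 2 8]
Step 3: flows [0->2,2->1,2->3,2=4] -> levels [8 8 7 3 8]
Step 4: flows [0->2,1->2,2->3,4->2] -> levels [7 7 9 4 7]
Step 5: flows [2->0,2->1,2->3,2->4] -> levels [8 8 5 5 8]
Step 6: flows [0->2,1->2,2=3,4->2] -> levels [7 7 8 5 7]
Step 7: flows [2->0,2->1,2->3,2->4] -> levels [8 8 4 6 8]
Step 8: flows [0->2,1->2,3->2,4->2] -> levels [7 7 8 5 7]
  -> period-2 cycle (repeats step 6); tank 2 never drops to <=3
Tank 2 never reaches <=3 within 15 steps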